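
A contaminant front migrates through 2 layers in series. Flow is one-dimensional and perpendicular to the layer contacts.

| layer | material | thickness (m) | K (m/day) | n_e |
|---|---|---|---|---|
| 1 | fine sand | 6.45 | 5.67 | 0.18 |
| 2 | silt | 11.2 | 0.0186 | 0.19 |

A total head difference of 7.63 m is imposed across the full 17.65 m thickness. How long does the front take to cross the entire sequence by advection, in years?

0.712

With flow normal to the layers, continuity requires the same specific discharge q through every layer.
Σ(b_i/K_i) = 6.45/5.67 + 11.2/0.0186 = 603.3 d.
q = Δh / Σ(b_i/K_i) = 7.63 / 603.3 = 0.01265 m/day.
In each layer the seepage velocity is v_i = q/n_i, so the layer transit time is t_i = b_i·n_i / q:
  layer 1 (fine sand): t_1 = 6.45 × 0.18 / 0.01265 = 91.80 d
  layer 2 (silt): t_2 = 11.2 × 0.19 / 0.01265 = 168.3 d
Total t = Σ t_i = 260.1 days = 0.7120 years.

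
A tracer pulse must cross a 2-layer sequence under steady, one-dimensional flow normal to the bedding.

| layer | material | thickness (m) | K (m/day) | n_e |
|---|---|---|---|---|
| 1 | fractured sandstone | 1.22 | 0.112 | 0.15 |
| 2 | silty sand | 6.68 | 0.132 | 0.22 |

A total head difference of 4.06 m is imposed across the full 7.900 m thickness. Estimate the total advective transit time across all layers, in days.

25.0

With flow normal to the layers, continuity requires the same specific discharge q through every layer.
Σ(b_i/K_i) = 1.22/0.112 + 6.68/0.132 = 61.50 d.
q = Δh / Σ(b_i/K_i) = 4.06 / 61.50 = 0.06602 m/day.
In each layer the seepage velocity is v_i = q/n_i, so the layer transit time is t_i = b_i·n_i / q:
  layer 1 (fractured sandstone): t_1 = 1.22 × 0.15 / 0.06602 = 2.772 d
  layer 2 (silty sand): t_2 = 6.68 × 0.22 / 0.06602 = 22.26 d
Total t = Σ t_i = 25.03 days.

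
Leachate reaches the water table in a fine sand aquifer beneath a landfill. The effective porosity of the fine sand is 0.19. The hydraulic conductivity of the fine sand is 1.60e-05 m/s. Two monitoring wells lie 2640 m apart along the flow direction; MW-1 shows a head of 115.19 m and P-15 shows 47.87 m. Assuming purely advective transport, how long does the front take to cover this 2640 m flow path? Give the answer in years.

39.0

Convert K: 1.60e-05 m/s × 86400 = 1.382 m/day.
Hydraulic gradient i = (115.19 − 47.87) / 2640 = 67.32 / 2640 = 0.02550.
Darcy flux q = K · i = 1.382 × 0.02550 = 0.03525 m/day.
Seepage velocity v = q / n_e = 0.03525 / 0.19 = 0.1855 m/day.
Travel time t = L / v = 2640 / 0.1855 = 14229 days = 38.96 years.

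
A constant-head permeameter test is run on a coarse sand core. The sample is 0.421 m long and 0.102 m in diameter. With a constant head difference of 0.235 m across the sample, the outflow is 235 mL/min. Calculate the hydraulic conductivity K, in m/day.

Cross-sectional area A = π·(d/2)² = π × (0.102/2)² = 0.008171 m².
Convert discharge: 235 mL/min = 3.917e-06 m³/s.
Darcy's law rearranged: K = Q·L / (A·Δh) = 3.917e-06 × 0.421 / (0.008171 × 0.235) = 0.0008587 m/s = 74.19 m/day.

74.2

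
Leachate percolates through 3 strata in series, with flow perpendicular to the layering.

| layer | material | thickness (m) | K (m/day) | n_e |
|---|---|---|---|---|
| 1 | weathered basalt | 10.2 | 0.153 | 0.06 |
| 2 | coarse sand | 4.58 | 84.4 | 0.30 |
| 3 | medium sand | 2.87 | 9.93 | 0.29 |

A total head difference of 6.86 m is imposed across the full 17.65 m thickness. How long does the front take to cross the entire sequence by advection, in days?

27.5

With flow normal to the layers, continuity requires the same specific discharge q through every layer.
Σ(b_i/K_i) = 10.2/0.153 + 4.58/84.4 + 2.87/9.93 = 67.01 d.
q = Δh / Σ(b_i/K_i) = 6.86 / 67.01 = 0.1024 m/day.
In each layer the seepage velocity is v_i = q/n_i, so the layer transit time is t_i = b_i·n_i / q:
  layer 1 (weathered basalt): t_1 = 10.2 × 0.06 / 0.1024 = 5.978 d
  layer 2 (coarse sand): t_2 = 4.58 × 0.30 / 0.1024 = 13.42 d
  layer 3 (medium sand): t_3 = 2.87 × 0.29 / 0.1024 = 8.130 d
Total t = Σ t_i = 27.53 days.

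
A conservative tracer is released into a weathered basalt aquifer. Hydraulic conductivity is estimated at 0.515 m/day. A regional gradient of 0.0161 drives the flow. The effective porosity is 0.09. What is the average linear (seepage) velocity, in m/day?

Hydraulic gradient i = 0.0161.
Darcy flux q = K · i = 0.5150 × 0.01610 = 0.008292 m/day.
Seepage velocity v = q / n_e = 0.008292 / 0.09 = 0.09213 m/day.

0.0921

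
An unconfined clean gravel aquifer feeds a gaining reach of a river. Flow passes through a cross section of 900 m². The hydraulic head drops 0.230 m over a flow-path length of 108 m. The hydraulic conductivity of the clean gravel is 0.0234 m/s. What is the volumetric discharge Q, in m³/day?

Convert K: 0.0234 m/s × 86400 = 2022 m/day.
Hydraulic gradient i = Δh / L = 0.230 / 108 = 0.002130.
Darcy's law: Q = K · A · i = 2022 × 900.0 × 0.002130 = 3875 m³/day.

3880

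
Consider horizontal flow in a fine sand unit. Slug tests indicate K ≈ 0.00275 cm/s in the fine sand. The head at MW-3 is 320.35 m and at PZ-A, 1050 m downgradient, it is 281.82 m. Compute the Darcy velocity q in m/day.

Convert K: 0.00275 cm/s × 864 = 2.376 m/day.
Hydraulic gradient i = (320.35 − 281.82) / 1050 = 38.53 / 1050 = 0.03670.
Specific discharge q = K · i = 2.376 × 0.03670 = 0.08719 m/day.

0.0872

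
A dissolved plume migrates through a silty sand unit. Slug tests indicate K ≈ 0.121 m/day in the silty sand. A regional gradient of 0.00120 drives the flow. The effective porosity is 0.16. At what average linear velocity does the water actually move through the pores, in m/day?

0.000907

Hydraulic gradient i = 0.00120.
Darcy flux q = K · i = 0.1210 × 0.001200 = 0.0001452 m/day.
Seepage velocity v = q / n_e = 0.0001452 / 0.16 = 0.0009075 m/day.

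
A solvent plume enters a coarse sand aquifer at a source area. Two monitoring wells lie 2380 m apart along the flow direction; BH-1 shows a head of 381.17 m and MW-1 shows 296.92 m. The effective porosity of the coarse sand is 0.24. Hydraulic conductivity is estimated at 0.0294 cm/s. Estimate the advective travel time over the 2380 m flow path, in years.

Convert K: 0.0294 cm/s × 864 = 25.40 m/day.
Hydraulic gradient i = (381.17 − 296.92) / 2380 = 84.25 / 2380 = 0.03540.
Darcy flux q = K · i = 25.40 × 0.03540 = 0.8992 m/day.
Seepage velocity v = q / n_e = 0.8992 / 0.24 = 3.747 m/day.
Travel time t = L / v = 2380 / 3.747 = 635.2 days = 1.739 years.

1.74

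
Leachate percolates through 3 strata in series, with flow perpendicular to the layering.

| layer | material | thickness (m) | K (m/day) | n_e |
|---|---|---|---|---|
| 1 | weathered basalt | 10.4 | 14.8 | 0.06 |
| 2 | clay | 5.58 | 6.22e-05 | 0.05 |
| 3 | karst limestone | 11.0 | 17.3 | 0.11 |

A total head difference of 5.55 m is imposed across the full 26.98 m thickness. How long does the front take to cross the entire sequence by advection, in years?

93.5

With flow normal to the layers, continuity requires the same specific discharge q through every layer.
Σ(b_i/K_i) = 10.4/14.8 + 5.58/6.22e-05 + 11.0/17.3 = 89712 d.
q = Δh / Σ(b_i/K_i) = 5.55 / 89712 = 6.186e-05 m/day.
In each layer the seepage velocity is v_i = q/n_i, so the layer transit time is t_i = b_i·n_i / q:
  layer 1 (weathered basalt): t_1 = 10.4 × 0.06 / 6.186e-05 = 10087 d
  layer 2 (clay): t_2 = 5.58 × 0.05 / 6.186e-05 = 4510 d
  layer 3 (karst limestone): t_3 = 11.0 × 0.11 / 6.186e-05 = 19559 d
Total t = Σ t_i = 34155 days = 93.51 years.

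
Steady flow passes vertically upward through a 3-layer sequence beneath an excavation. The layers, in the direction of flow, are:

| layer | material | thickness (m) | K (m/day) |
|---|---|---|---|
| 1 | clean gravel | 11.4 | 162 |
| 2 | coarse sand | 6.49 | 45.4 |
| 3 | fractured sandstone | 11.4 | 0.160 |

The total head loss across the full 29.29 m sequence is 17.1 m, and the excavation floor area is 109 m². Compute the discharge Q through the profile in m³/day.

26.1

Flow is perpendicular to layering, so the layers act in series and the equivalent K is the thickness-weighted harmonic mean.
Total thickness L = 11.4 + 6.49 + 11.4 = 29.29 m.
Σ(b_i/K_i) = 11.4/162 + 6.49/45.4 + 11.4/0.160 = 71.46 d.
K_eq = L / Σ(b_i/K_i) = 29.29 / 71.46 = 0.4099 m/day.
Q = K_eq · A · (Δh/L) = 0.4099 × 109 × (17.1/29.29) = 26.08 m³/day.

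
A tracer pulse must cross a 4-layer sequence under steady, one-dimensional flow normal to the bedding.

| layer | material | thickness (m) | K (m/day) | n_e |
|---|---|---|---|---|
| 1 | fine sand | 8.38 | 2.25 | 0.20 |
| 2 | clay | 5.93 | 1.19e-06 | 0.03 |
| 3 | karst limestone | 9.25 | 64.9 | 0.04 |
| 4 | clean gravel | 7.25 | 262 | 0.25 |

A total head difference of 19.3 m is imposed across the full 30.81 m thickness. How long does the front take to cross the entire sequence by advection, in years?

2850

With flow normal to the layers, continuity requires the same specific discharge q through every layer.
Σ(b_i/K_i) = 8.38/2.25 + 5.93/1.19e-06 + 9.25/64.9 + 7.25/262 = 4.983e+06 d.
q = Δh / Σ(b_i/K_i) = 19.3 / 4.983e+06 = 3.873e-06 m/day.
In each layer the seepage velocity is v_i = q/n_i, so the layer transit time is t_i = b_i·n_i / q:
  layer 1 (fine sand): t_1 = 8.38 × 0.20 / 3.873e-06 = 4.327e+05 d
  layer 2 (clay): t_2 = 5.93 × 0.03 / 3.873e-06 = 45933 d
  layer 3 (karst limestone): t_3 = 9.25 × 0.04 / 3.873e-06 = 95533 d
  layer 4 (clean gravel): t_4 = 7.25 × 0.25 / 3.873e-06 = 4.680e+05 d
Total t = Σ t_i = 1.042e+06 days = 2853 years.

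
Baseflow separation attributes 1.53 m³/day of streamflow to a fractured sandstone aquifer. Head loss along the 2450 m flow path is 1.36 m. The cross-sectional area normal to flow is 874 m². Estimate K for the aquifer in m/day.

Hydraulic gradient i = Δh / L = 1.36 / 2450 = 0.0005551.
From Q = K·A·i, K = Q / (A·i) = 1.53 / (874.0 × 0.0005551) = 3.154 m/day.

3.15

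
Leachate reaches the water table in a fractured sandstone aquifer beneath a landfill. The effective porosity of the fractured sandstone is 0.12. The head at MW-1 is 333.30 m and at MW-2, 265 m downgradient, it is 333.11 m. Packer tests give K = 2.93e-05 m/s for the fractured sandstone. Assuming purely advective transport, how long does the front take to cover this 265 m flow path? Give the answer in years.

Convert K: 2.93e-05 m/s × 86400 = 2.532 m/day.
Hydraulic gradient i = (333.30 − 333.11) / 265 = 0.19 / 265 = 0.0007170.
Darcy flux q = K · i = 2.532 × 0.0007170 = 0.001815 m/day.
Seepage velocity v = q / n_e = 0.001815 / 0.12 = 0.01513 m/day.
Travel time t = L / v = 265 / 0.01513 = 17520 days = 47.97 years.

48.0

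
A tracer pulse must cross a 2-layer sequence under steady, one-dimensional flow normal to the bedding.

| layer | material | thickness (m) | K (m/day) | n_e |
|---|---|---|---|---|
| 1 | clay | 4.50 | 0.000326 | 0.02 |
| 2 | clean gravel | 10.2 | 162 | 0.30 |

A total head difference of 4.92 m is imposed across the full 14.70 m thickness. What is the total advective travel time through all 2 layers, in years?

24.2

With flow normal to the layers, continuity requires the same specific discharge q through every layer.
Σ(b_i/K_i) = 4.50/0.000326 + 10.2/162 = 13804 d.
q = Δh / Σ(b_i/K_i) = 4.92 / 13804 = 0.0003564 m/day.
In each layer the seepage velocity is v_i = q/n_i, so the layer transit time is t_i = b_i·n_i / q:
  layer 1 (clay): t_1 = 4.50 × 0.02 / 0.0003564 = 252.5 d
  layer 2 (clean gravel): t_2 = 10.2 × 0.30 / 0.0003564 = 8585 d
Total t = Σ t_i = 8838 days = 24.20 years.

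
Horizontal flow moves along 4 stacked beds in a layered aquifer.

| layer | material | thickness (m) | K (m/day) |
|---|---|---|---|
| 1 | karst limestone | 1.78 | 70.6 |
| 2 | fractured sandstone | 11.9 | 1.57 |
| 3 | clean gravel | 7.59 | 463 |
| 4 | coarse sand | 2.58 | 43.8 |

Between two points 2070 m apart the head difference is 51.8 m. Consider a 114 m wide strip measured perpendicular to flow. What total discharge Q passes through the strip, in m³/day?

Flow is parallel to layering, so each bed carries its own Darcy discharge and the transmissivities add.
Σ(K_i·b_i) = 70.6×1.78 + 1.57×11.9 + 463×7.59 + 43.8×2.58 = 3772 m²/day.
Hydraulic gradient i = Δh / L = 51.8 / 2070 = 0.02502.
Q = Σ(K_i·b_i) · W · i = 3772 × 114 × 0.02502 = 10759 m³/day.

10800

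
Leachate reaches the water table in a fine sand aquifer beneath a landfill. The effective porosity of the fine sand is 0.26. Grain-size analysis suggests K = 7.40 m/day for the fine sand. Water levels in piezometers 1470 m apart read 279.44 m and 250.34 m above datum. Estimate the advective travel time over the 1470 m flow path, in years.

7.14

Hydraulic gradient i = (279.44 − 250.34) / 1470 = 29.1 / 1470 = 0.01980.
Darcy flux q = K · i = 7.400 × 0.01980 = 0.1465 m/day.
Seepage velocity v = q / n_e = 0.1465 / 0.26 = 0.5634 m/day.
Travel time t = L / v = 1470 / 0.5634 = 2609 days = 7.143 years.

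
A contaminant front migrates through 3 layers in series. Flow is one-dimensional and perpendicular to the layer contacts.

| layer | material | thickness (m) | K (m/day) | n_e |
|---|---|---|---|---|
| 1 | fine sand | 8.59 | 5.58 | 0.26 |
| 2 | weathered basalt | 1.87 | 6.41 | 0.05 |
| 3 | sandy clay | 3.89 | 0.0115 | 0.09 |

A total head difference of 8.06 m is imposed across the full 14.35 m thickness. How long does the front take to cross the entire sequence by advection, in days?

113

With flow normal to the layers, continuity requires the same specific discharge q through every layer.
Σ(b_i/K_i) = 8.59/5.58 + 1.87/6.41 + 3.89/0.0115 = 340.1 d.
q = Δh / Σ(b_i/K_i) = 8.06 / 340.1 = 0.02370 m/day.
In each layer the seepage velocity is v_i = q/n_i, so the layer transit time is t_i = b_i·n_i / q:
  layer 1 (fine sand): t_1 = 8.59 × 0.26 / 0.02370 = 94.24 d
  layer 2 (weathered basalt): t_2 = 1.87 × 0.05 / 0.02370 = 3.945 d
  layer 3 (sandy clay): t_3 = 3.89 × 0.09 / 0.02370 = 14.77 d
Total t = Σ t_i = 113.0 days.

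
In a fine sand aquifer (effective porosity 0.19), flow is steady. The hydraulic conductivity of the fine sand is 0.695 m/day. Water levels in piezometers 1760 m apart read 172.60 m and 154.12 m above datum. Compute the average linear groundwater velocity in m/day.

0.0384

Hydraulic gradient i = (172.60 − 154.12) / 1760 = 18.48 / 1760 = 0.01050.
Darcy flux q = K · i = 0.6950 × 0.01050 = 0.007298 m/day.
Seepage velocity v = q / n_e = 0.007298 / 0.19 = 0.03841 m/day.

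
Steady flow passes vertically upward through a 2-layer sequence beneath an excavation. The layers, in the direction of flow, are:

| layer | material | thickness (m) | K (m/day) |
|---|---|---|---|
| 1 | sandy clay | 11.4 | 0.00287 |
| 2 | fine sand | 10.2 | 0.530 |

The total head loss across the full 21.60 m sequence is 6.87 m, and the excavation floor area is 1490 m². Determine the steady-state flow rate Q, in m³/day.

2.56

Flow is perpendicular to layering, so the layers act in series and the equivalent K is the thickness-weighted harmonic mean.
Total thickness L = 11.4 + 10.2 = 21.60 m.
Σ(b_i/K_i) = 11.4/0.00287 + 10.2/0.530 = 3991 d.
K_eq = L / Σ(b_i/K_i) = 21.60 / 3991 = 0.005412 m/day.
Q = K_eq · A · (Δh/L) = 0.005412 × 1490 × (6.87/21.60) = 2.565 m³/day.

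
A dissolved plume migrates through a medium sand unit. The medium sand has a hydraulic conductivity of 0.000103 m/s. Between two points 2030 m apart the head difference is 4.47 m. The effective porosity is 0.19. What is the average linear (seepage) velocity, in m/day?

Convert K: 0.000103 m/s × 86400 = 8.899 m/day.
Hydraulic gradient i = Δh / L = 4.47 / 2030 = 0.002202.
Darcy flux q = K · i = 8.899 × 0.002202 = 0.01960 m/day.
Seepage velocity v = q / n_e = 0.01960 / 0.19 = 0.1031 m/day.

0.103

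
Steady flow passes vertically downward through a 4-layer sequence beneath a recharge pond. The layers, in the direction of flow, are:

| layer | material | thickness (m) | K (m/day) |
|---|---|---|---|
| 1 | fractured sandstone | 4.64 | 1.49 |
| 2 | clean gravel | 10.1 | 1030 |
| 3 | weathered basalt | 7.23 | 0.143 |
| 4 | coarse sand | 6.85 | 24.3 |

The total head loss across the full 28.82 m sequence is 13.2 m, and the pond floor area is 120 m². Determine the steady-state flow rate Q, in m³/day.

Flow is perpendicular to layering, so the layers act in series and the equivalent K is the thickness-weighted harmonic mean.
Total thickness L = 4.64 + 10.1 + 7.23 + 6.85 = 28.82 m.
Σ(b_i/K_i) = 4.64/1.49 + 10.1/1030 + 7.23/0.143 + 6.85/24.3 = 53.97 d.
K_eq = L / Σ(b_i/K_i) = 28.82 / 53.97 = 0.5340 m/day.
Q = K_eq · A · (Δh/L) = 0.5340 × 120 × (13.2/28.82) = 29.35 m³/day.

29.4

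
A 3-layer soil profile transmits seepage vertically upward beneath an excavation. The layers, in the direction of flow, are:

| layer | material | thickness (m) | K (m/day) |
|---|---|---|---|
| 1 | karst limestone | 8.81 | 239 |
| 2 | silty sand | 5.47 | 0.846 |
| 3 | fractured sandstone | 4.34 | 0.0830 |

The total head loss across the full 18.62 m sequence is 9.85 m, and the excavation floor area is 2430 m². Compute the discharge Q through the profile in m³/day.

407

Flow is perpendicular to layering, so the layers act in series and the equivalent K is the thickness-weighted harmonic mean.
Total thickness L = 8.81 + 5.47 + 4.34 = 18.62 m.
Σ(b_i/K_i) = 8.81/239 + 5.47/0.846 + 4.34/0.0830 = 58.79 d.
K_eq = L / Σ(b_i/K_i) = 18.62 / 58.79 = 0.3167 m/day.
Q = K_eq · A · (Δh/L) = 0.3167 × 2430 × (9.85/18.62) = 407.1 m³/day.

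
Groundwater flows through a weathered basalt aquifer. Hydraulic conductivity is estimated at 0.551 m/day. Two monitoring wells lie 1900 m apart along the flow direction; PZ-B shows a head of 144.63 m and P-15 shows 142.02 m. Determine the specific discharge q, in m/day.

0.000757

Hydraulic gradient i = (144.63 − 142.02) / 1900 = 2.61 / 1900 = 0.001374.
Specific discharge q = K · i = 0.5510 × 0.001374 = 0.0007569 m/day.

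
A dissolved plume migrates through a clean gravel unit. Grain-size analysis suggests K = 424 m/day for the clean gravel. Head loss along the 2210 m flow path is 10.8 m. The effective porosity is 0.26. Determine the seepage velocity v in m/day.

Hydraulic gradient i = Δh / L = 10.8 / 2210 = 0.004887.
Darcy flux q = K · i = 424.0 × 0.004887 = 2.072 m/day.
Seepage velocity v = q / n_e = 2.072 / 0.26 = 7.969 m/day.

7.97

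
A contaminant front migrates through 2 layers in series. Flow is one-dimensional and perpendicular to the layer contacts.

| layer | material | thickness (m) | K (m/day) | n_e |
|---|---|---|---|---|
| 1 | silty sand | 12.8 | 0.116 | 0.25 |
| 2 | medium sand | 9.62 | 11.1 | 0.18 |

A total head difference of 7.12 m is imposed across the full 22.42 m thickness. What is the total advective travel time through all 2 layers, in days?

77.0

With flow normal to the layers, continuity requires the same specific discharge q through every layer.
Σ(b_i/K_i) = 12.8/0.116 + 9.62/11.1 = 111.2 d.
q = Δh / Σ(b_i/K_i) = 7.12 / 111.2 = 0.06402 m/day.
In each layer the seepage velocity is v_i = q/n_i, so the layer transit time is t_i = b_i·n_i / q:
  layer 1 (silty sand): t_1 = 12.8 × 0.25 / 0.06402 = 49.98 d
  layer 2 (medium sand): t_2 = 9.62 × 0.18 / 0.06402 = 27.05 d
Total t = Σ t_i = 77.03 days.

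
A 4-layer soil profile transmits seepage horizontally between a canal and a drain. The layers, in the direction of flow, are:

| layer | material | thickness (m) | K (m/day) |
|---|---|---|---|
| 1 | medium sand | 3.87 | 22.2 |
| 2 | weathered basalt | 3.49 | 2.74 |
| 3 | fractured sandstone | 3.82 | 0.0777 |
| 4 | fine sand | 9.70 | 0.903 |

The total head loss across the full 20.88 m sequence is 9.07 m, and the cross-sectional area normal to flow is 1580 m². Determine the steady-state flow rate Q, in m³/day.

Flow is perpendicular to layering, so the layers act in series and the equivalent K is the thickness-weighted harmonic mean.
Total thickness L = 3.87 + 3.49 + 3.82 + 9.70 = 20.88 m.
Σ(b_i/K_i) = 3.87/22.2 + 3.49/2.74 + 3.82/0.0777 + 9.70/0.903 = 61.35 d.
K_eq = L / Σ(b_i/K_i) = 20.88 / 61.35 = 0.3403 m/day.
Q = K_eq · A · (Δh/L) = 0.3403 × 1580 × (9.07/20.88) = 233.6 m³/day.

234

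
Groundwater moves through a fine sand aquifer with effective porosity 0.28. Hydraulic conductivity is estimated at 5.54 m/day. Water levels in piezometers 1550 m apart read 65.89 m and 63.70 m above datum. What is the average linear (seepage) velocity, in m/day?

Hydraulic gradient i = (65.89 − 63.70) / 1550 = 2.19 / 1550 = 0.001413.
Darcy flux q = K · i = 5.540 × 0.001413 = 0.007827 m/day.
Seepage velocity v = q / n_e = 0.007827 / 0.28 = 0.02796 m/day.

0.0280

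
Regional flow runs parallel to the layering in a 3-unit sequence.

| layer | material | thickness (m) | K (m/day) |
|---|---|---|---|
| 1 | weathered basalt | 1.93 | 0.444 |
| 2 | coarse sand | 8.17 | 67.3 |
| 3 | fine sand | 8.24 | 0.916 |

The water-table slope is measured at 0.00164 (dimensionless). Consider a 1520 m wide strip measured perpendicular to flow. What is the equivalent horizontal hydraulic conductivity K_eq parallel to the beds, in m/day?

Flow is parallel to layering, so each bed carries its own Darcy discharge and the transmissivities add.
Σ(K_i·b_i) = 0.444×1.93 + 67.3×8.17 + 0.916×8.24 = 558.2 m²/day.
Total thickness b = 18.34 m, so K_eq = Σ(K_i·b_i)/b = 30.44 m/day.

30.4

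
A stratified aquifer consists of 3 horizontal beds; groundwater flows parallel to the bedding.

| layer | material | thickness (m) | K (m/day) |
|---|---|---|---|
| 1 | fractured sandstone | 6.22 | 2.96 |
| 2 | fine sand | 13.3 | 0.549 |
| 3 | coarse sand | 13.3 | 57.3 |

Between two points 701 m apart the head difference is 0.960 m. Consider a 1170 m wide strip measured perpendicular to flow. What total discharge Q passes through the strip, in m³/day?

1260

Flow is parallel to layering, so each bed carries its own Darcy discharge and the transmissivities add.
Σ(K_i·b_i) = 2.96×6.22 + 0.549×13.3 + 57.3×13.3 = 787.8 m²/day.
Hydraulic gradient i = Δh / L = 0.960 / 701 = 0.001369.
Q = Σ(K_i·b_i) · W · i = 787.8 × 1170 × 0.001369 = 1262 m³/day.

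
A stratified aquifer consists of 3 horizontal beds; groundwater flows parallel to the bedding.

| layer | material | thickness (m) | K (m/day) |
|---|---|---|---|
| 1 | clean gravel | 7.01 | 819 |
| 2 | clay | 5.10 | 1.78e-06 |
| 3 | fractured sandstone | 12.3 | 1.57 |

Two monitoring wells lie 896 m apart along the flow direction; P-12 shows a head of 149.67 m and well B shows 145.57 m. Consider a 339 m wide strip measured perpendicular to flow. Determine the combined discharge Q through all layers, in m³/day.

8940

Flow is parallel to layering, so each bed carries its own Darcy discharge and the transmissivities add.
Σ(K_i·b_i) = 819×7.01 + 1.78e-06×5.10 + 1.57×12.3 = 5761 m²/day.
Hydraulic gradient i = (149.67 − 145.57) / 896 = 4.1 / 896 = 0.004576.
Q = Σ(K_i·b_i) · W · i = 5761 × 339 × 0.004576 = 8936 m³/day.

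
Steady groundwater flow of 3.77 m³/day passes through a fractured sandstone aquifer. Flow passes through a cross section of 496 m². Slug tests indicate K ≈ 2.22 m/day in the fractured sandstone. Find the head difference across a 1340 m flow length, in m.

From Q = K·A·i, i = Q / (K·A) = 3.77 / (2.220 × 496.0) = 0.003424.
Head loss Δh = i · L = 0.003424 × 1340 = 4.588 m.

4.59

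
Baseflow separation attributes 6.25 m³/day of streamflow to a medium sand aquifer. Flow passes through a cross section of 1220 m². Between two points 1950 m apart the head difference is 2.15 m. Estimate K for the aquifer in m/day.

4.65

Hydraulic gradient i = Δh / L = 2.15 / 1950 = 0.001103.
From Q = K·A·i, K = Q / (A·i) = 6.25 / (1220 × 0.001103) = 4.646 m/day.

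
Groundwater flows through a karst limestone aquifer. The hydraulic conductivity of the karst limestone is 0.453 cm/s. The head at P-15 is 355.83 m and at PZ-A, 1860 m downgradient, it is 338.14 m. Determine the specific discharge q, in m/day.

3.72

Convert K: 0.453 cm/s × 864 = 391.4 m/day.
Hydraulic gradient i = (355.83 − 338.14) / 1860 = 17.69 / 1860 = 0.009511.
Specific discharge q = K · i = 391.4 × 0.009511 = 3.722 m/day.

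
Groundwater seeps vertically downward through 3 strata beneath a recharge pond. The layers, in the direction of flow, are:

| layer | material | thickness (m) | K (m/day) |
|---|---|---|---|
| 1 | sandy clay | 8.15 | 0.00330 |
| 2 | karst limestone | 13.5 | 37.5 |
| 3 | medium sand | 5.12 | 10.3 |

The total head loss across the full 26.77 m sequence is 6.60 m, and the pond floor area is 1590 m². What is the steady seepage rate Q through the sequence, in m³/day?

4.25

Flow is perpendicular to layering, so the layers act in series and the equivalent K is the thickness-weighted harmonic mean.
Total thickness L = 8.15 + 13.5 + 5.12 = 26.77 m.
Σ(b_i/K_i) = 8.15/0.00330 + 13.5/37.5 + 5.12/10.3 = 2471 d.
K_eq = L / Σ(b_i/K_i) = 26.77 / 2471 = 0.01084 m/day.
Q = K_eq · A · (Δh/L) = 0.01084 × 1590 × (6.60/26.77) = 4.248 m³/day.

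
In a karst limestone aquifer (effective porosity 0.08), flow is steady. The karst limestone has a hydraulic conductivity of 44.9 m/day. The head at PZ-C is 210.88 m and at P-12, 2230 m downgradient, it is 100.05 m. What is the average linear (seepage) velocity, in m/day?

Hydraulic gradient i = (210.88 − 100.05) / 2230 = 110.83 / 2230 = 0.04970.
Darcy flux q = K · i = 44.90 × 0.04970 = 2.232 m/day.
Seepage velocity v = q / n_e = 2.232 / 0.08 = 27.89 m/day.

27.9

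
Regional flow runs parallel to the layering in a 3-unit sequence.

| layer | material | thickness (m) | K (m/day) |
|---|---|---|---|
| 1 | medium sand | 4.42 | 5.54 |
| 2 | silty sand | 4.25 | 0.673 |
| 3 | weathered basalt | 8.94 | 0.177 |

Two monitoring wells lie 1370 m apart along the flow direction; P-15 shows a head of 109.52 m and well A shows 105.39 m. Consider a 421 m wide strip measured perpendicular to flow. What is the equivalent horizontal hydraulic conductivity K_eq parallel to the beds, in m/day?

1.64

Flow is parallel to layering, so each bed carries its own Darcy discharge and the transmissivities add.
Σ(K_i·b_i) = 5.54×4.42 + 0.673×4.25 + 0.177×8.94 = 28.93 m²/day.
Total thickness b = 17.61 m, so K_eq = Σ(K_i·b_i)/b = 1.643 m/day.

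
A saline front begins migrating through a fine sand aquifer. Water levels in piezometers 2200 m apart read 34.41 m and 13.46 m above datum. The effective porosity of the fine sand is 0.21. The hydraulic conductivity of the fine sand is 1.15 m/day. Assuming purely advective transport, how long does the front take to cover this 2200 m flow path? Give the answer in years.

Hydraulic gradient i = (34.41 − 13.46) / 2200 = 20.95 / 2200 = 0.009523.
Darcy flux q = K · i = 1.150 × 0.009523 = 0.01095 m/day.
Seepage velocity v = q / n_e = 0.01095 / 0.21 = 0.05215 m/day.
Travel time t = L / v = 2200 / 0.05215 = 42187 days = 115.5 years.

116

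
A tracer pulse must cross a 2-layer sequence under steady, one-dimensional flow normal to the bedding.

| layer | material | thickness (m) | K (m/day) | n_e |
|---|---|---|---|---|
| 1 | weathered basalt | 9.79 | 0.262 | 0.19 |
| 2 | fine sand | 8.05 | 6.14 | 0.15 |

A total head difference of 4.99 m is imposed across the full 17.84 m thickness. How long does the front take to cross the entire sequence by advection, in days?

With flow normal to the layers, continuity requires the same specific discharge q through every layer.
Σ(b_i/K_i) = 9.79/0.262 + 8.05/6.14 = 38.68 d.
q = Δh / Σ(b_i/K_i) = 4.99 / 38.68 = 0.1290 m/day.
In each layer the seepage velocity is v_i = q/n_i, so the layer transit time is t_i = b_i·n_i / q:
  layer 1 (weathered basalt): t_1 = 9.79 × 0.19 / 0.1290 = 14.42 d
  layer 2 (fine sand): t_2 = 8.05 × 0.15 / 0.1290 = 9.359 d
Total t = Σ t_i = 23.78 days.

23.8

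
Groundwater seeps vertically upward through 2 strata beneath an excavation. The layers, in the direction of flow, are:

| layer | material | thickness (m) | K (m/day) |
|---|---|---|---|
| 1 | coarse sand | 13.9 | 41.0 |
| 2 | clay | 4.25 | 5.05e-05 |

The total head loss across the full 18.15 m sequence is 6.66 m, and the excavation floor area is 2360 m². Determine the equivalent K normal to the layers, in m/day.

Flow is perpendicular to layering, so the layers act in series and the equivalent K is the thickness-weighted harmonic mean.
Total thickness L = 13.9 + 4.25 = 18.15 m.
Σ(b_i/K_i) = 13.9/41.0 + 4.25/5.05e-05 = 84159 d.
K_eq = L / Σ(b_i/K_i) = 18.15 / 84159 = 0.0002157 m/day.

0.000216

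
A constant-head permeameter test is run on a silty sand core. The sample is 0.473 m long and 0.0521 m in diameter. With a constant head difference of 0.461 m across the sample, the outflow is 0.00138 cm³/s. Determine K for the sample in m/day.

0.0574

Cross-sectional area A = π·(d/2)² = π × (0.0521/2)² = 0.002132 m².
Convert discharge: 0.00138 cm³/s = 1.380e-09 m³/s.
Darcy's law rearranged: K = Q·L / (A·Δh) = 1.380e-09 × 0.473 / (0.002132 × 0.461) = 6.642e-07 m/s = 0.05738 m/day.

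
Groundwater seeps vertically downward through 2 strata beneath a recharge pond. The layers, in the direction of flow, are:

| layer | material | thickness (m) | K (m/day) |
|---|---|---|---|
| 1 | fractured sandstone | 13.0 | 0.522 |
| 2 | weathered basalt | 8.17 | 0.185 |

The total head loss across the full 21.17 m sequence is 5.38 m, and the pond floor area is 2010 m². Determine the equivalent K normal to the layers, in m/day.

0.307

Flow is perpendicular to layering, so the layers act in series and the equivalent K is the thickness-weighted harmonic mean.
Total thickness L = 13.0 + 8.17 = 21.17 m.
Σ(b_i/K_i) = 13.0/0.522 + 8.17/0.185 = 69.07 d.
K_eq = L / Σ(b_i/K_i) = 21.17 / 69.07 = 0.3065 m/day.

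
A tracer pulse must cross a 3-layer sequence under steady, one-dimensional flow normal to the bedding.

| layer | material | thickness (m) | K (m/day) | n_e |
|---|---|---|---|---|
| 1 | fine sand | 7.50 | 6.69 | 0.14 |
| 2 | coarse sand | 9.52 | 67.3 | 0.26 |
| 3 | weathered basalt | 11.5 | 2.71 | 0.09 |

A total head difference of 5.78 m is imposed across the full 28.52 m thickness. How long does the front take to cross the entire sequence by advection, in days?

With flow normal to the layers, continuity requires the same specific discharge q through every layer.
Σ(b_i/K_i) = 7.50/6.69 + 9.52/67.3 + 11.5/2.71 = 5.506 d.
q = Δh / Σ(b_i/K_i) = 5.78 / 5.506 = 1.050 m/day.
In each layer the seepage velocity is v_i = q/n_i, so the layer transit time is t_i = b_i·n_i / q:
  layer 1 (fine sand): t_1 = 7.50 × 0.14 / 1.050 = 1.000 d
  layer 2 (coarse sand): t_2 = 9.52 × 0.26 / 1.050 = 2.358 d
  layer 3 (weathered basalt): t_3 = 11.5 × 0.09 / 1.050 = 0.9859 d
Total t = Σ t_i = 4.344 days.

4.34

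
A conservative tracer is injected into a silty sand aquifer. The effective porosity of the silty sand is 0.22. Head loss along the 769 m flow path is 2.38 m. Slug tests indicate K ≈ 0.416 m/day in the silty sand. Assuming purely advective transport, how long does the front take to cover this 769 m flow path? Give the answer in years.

360

Hydraulic gradient i = Δh / L = 2.38 / 769 = 0.003095.
Darcy flux q = K · i = 0.4160 × 0.003095 = 0.001287 m/day.
Seepage velocity v = q / n_e = 0.001287 / 0.22 = 0.005852 m/day.
Travel time t = L / v = 769 / 0.005852 = 1.314e+05 days = 359.8 years.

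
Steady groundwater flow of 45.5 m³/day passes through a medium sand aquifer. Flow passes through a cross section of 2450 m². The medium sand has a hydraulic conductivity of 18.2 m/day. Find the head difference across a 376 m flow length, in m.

From Q = K·A·i, i = Q / (K·A) = 45.5 / (18.20 × 2450) = 0.001020.
Head loss Δh = i · L = 0.001020 × 376 = 0.3837 m.

0.384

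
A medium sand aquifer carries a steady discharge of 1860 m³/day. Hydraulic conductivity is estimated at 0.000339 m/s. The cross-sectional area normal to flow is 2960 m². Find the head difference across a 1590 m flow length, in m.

Convert K: 0.000339 m/s × 86400 = 29.29 m/day.
From Q = K·A·i, i = Q / (K·A) = 1860 / (29.29 × 2960) = 0.02145.
Head loss Δh = i · L = 0.02145 × 1590 = 34.11 m.

34.1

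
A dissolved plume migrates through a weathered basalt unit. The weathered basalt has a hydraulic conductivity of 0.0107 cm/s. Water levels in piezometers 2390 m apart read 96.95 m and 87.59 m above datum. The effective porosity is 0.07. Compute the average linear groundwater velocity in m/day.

Convert K: 0.0107 cm/s × 864 = 9.245 m/day.
Hydraulic gradient i = (96.95 − 87.59) / 2390 = 9.36 / 2390 = 0.003916.
Darcy flux q = K · i = 9.245 × 0.003916 = 0.03621 m/day.
Seepage velocity v = q / n_e = 0.03621 / 0.07 = 0.5172 m/day.

0.517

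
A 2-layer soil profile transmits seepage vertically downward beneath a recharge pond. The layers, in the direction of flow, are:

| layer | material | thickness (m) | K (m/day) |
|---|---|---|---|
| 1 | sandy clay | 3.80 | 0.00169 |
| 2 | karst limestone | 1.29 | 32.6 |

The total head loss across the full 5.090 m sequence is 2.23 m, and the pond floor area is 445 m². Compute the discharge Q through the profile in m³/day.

0.441

Flow is perpendicular to layering, so the layers act in series and the equivalent K is the thickness-weighted harmonic mean.
Total thickness L = 3.80 + 1.29 = 5.090 m.
Σ(b_i/K_i) = 3.80/0.00169 + 1.29/32.6 = 2249 d.
K_eq = L / Σ(b_i/K_i) = 5.090 / 2249 = 0.002264 m/day.
Q = K_eq · A · (Δh/L) = 0.002264 × 445 × (2.23/5.090) = 0.4413 m³/day.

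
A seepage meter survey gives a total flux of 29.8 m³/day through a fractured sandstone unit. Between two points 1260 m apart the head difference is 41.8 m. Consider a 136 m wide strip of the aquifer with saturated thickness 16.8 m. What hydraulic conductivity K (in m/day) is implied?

0.393

Cross-sectional area A = 136 × 16.8 = 2285 m².
Hydraulic gradient i = Δh / L = 41.8 / 1260 = 0.03317.
From Q = K·A·i, K = Q / (A·i) = 29.8 / (2285 × 0.03317) = 0.3932 m/day.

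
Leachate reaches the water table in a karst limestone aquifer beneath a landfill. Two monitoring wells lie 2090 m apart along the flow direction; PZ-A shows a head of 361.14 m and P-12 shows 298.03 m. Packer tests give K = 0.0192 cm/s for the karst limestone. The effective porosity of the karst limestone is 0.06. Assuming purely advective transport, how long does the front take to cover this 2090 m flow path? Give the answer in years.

0.685

Convert K: 0.0192 cm/s × 864 = 16.59 m/day.
Hydraulic gradient i = (361.14 − 298.03) / 2090 = 63.11 / 2090 = 0.03020.
Darcy flux q = K · i = 16.59 × 0.03020 = 0.5009 m/day.
Seepage velocity v = q / n_e = 0.5009 / 0.06 = 8.349 m/day.
Travel time t = L / v = 2090 / 8.349 = 250.3 days = 0.6854 years.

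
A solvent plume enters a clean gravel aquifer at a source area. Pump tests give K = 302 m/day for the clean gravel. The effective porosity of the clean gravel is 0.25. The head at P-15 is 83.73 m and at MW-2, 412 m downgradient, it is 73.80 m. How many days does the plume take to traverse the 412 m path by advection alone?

Hydraulic gradient i = (83.73 − 73.80) / 412 = 9.93 / 412 = 0.02410.
Darcy flux q = K · i = 302.0 × 0.02410 = 7.279 m/day.
Seepage velocity v = q / n_e = 7.279 / 0.25 = 29.12 m/day.
Travel time t = L / v = 412 / 29.12 = 14.15 days.

14.2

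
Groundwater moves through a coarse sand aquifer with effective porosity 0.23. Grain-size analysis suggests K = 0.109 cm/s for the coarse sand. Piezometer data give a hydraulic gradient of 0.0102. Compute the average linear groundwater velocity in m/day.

4.18

Convert K: 0.109 cm/s × 864 = 94.18 m/day.
Hydraulic gradient i = 0.0102.
Darcy flux q = K · i = 94.18 × 0.01020 = 0.9606 m/day.
Seepage velocity v = q / n_e = 0.9606 / 0.23 = 4.177 m/day.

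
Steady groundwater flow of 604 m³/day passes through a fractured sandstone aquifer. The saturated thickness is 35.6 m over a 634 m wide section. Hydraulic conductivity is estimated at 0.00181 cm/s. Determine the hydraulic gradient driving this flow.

0.0171

Convert K: 0.00181 cm/s × 864 = 1.564 m/day.
Cross-sectional area A = 634 × 35.6 = 22570 m².
From Q = K·A·i, i = Q / (K·A) = 604 / (1.564 × 22570) = 0.01711.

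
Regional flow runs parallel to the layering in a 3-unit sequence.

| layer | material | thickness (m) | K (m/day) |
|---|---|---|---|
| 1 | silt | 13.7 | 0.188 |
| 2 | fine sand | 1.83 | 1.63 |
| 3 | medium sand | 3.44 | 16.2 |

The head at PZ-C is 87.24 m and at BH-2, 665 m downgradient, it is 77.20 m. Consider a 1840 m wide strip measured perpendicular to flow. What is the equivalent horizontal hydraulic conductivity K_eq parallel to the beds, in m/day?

Flow is parallel to layering, so each bed carries its own Darcy discharge and the transmissivities add.
Σ(K_i·b_i) = 0.188×13.7 + 1.63×1.83 + 16.2×3.44 = 61.29 m²/day.
Total thickness b = 18.97 m, so K_eq = Σ(K_i·b_i)/b = 3.231 m/day.

3.23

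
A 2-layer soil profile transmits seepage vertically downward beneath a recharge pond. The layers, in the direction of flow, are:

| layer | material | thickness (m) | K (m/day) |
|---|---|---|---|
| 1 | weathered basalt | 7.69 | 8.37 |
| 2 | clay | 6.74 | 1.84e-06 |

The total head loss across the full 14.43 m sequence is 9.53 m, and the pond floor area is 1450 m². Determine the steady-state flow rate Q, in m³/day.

0.00377

Flow is perpendicular to layering, so the layers act in series and the equivalent K is the thickness-weighted harmonic mean.
Total thickness L = 7.69 + 6.74 = 14.43 m.
Σ(b_i/K_i) = 7.69/8.37 + 6.74/1.84e-06 = 3.663e+06 d.
K_eq = L / Σ(b_i/K_i) = 14.43 / 3.663e+06 = 3.939e-06 m/day.
Q = K_eq · A · (Δh/L) = 3.939e-06 × 1450 × (9.53/14.43) = 0.003772 m³/day.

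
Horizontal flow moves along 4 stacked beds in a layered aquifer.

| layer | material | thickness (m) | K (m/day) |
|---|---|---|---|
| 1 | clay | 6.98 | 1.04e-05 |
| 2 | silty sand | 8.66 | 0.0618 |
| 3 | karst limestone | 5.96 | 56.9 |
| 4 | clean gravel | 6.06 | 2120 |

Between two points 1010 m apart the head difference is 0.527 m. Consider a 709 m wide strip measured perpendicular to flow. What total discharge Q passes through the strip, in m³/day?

4880

Flow is parallel to layering, so each bed carries its own Darcy discharge and the transmissivities add.
Σ(K_i·b_i) = 1.04e-05×6.98 + 0.0618×8.66 + 56.9×5.96 + 2120×6.06 = 13187 m²/day.
Hydraulic gradient i = Δh / L = 0.527 / 1010 = 0.0005218.
Q = Σ(K_i·b_i) · W · i = 13187 × 709 × 0.0005218 = 4878 m³/day.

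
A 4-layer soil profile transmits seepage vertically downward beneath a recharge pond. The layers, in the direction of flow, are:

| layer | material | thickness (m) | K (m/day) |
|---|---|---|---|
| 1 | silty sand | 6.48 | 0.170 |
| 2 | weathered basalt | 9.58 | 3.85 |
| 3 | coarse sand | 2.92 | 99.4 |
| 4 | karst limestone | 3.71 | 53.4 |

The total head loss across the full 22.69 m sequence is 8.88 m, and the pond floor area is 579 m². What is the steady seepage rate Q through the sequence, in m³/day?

126

Flow is perpendicular to layering, so the layers act in series and the equivalent K is the thickness-weighted harmonic mean.
Total thickness L = 6.48 + 9.58 + 2.92 + 3.71 = 22.69 m.
Σ(b_i/K_i) = 6.48/0.170 + 9.58/3.85 + 2.92/99.4 + 3.71/53.4 = 40.70 d.
K_eq = L / Σ(b_i/K_i) = 22.69 / 40.70 = 0.5574 m/day.
Q = K_eq · A · (Δh/L) = 0.5574 × 579 × (8.88/22.69) = 126.3 m³/day.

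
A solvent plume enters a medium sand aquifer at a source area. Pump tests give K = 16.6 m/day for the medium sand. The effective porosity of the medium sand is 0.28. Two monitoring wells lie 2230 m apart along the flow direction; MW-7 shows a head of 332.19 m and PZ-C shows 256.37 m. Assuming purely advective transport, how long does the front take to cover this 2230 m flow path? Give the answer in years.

Hydraulic gradient i = (332.19 − 256.37) / 2230 = 75.82 / 2230 = 0.03400.
Darcy flux q = K · i = 16.60 × 0.03400 = 0.5644 m/day.
Seepage velocity v = q / n_e = 0.5644 / 0.28 = 2.016 m/day.
Travel time t = L / v = 2230 / 2.016 = 1106 days = 3.029 years.

3.03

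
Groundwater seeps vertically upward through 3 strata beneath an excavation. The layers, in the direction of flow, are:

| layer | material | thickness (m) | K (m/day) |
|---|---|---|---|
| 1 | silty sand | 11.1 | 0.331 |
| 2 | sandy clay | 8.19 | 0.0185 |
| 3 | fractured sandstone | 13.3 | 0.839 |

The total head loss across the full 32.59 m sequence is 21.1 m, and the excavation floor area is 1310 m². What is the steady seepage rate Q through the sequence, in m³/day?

Flow is perpendicular to layering, so the layers act in series and the equivalent K is the thickness-weighted harmonic mean.
Total thickness L = 11.1 + 8.19 + 13.3 = 32.59 m.
Σ(b_i/K_i) = 11.1/0.331 + 8.19/0.0185 + 13.3/0.839 = 492.1 d.
K_eq = L / Σ(b_i/K_i) = 32.59 / 492.1 = 0.06623 m/day.
Q = K_eq · A · (Δh/L) = 0.06623 × 1310 × (21.1/32.59) = 56.17 m³/day.

56.2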